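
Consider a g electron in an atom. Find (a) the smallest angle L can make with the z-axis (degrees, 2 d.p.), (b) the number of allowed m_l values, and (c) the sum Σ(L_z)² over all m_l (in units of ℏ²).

For a g orbital, l = 4.
cos θ_min = 4/√20, so θ_min ≈ 26.57°.
There are 2l+1 = 9 values of m_l.
Σ m_l² = 60, so Σ(L_z)² = 60 ℏ².

θ_min ≈ 26.57°; 9 values; Σ(L_z)² = 60 ℏ²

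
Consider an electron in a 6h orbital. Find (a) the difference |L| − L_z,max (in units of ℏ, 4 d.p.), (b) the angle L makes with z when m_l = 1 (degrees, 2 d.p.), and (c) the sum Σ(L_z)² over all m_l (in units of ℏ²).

|L|−L_z,max ≈ 0.4772ℏ; θ(m_l=1) ≈ 79.48°; Σ(L_z)² = 110 ℏ²

The 6h subshell has l = 5.
|L| − L_z,max = (√30 − 5)ℏ ≈ 0.4772ℏ.
For m_l = 1: cos θ = 1/√30, θ ≈ 79.48°.
Σ m_l² = 110, so Σ(L_z)² = 110 ℏ².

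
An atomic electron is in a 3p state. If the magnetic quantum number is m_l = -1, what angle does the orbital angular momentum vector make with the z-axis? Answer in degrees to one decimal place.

θ ≈ 135.0°

3p means n = 3, l = 1.
|L|² = l(l+1)ℏ² = 2ℏ², so |L| = √2 ℏ.
L_z = m_l ℏ = −1ℏ.
cos θ = L_z/|L| = -1/√2, so θ ≈ 135.0°.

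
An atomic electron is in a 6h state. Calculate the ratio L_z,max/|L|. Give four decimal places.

The 6h subshell has l = 5.
|L| = √30 ℏ ≈ 5.4772ℏ, while L_z,max = lℏ = 5ℏ.
L_z,max/|L| = 5/√30 = 0.9129.

L_z,max/|L| = 0.9129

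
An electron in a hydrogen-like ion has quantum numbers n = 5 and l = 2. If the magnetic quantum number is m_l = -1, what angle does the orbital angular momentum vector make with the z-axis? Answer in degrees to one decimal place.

|L| = √(l(l+1)) ℏ = √6 ℏ.
L_z = m_l ℏ = −1ℏ.
cos θ = L_z/|L| = -1/√6, so θ ≈ 114.1°.

θ ≈ 114.1°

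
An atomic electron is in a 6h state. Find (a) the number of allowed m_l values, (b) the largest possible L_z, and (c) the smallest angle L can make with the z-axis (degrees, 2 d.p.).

11 values; L_z,max = 5ℏ; θ_min ≈ 24.09°

6h means n = 6, l = 5.
There are 2l+1 = 11 values of m_l.
L_z,max = lℏ = 5ℏ.
cos θ_min = 5/√30, so θ_min ≈ 24.09°.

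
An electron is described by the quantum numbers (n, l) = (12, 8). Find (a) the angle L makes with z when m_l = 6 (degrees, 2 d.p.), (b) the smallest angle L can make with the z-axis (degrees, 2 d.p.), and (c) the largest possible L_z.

For m_l = 6: cos θ = 6/√72, θ ≈ 45.00°.
cos θ_min = 8/√72, so θ_min ≈ 19.47°.
L_z,max = lℏ = 8ℏ.

θ(m_l=6) ≈ 45.00°; θ_min ≈ 19.47°; L_z,max = 8ℏ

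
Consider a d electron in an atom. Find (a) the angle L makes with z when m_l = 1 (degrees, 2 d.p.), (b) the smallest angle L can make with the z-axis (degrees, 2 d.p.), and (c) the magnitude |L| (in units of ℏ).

A d state has l = 2.
For m_l = 1: cos θ = 1/√6, θ ≈ 65.91°.
cos θ_min = 2/√6, so θ_min ≈ 35.26°.
|L| = ℏ√(2·3) = √6 ℏ ≈ 2.449ℏ.

θ(m_l=1) ≈ 65.91°; θ_min ≈ 35.26°; |L| = √6 ℏ ≈ 2.449ℏ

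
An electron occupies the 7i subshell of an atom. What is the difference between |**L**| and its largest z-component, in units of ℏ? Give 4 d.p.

|L| − L_z,max ≈ 0.4807ℏ

For 7i, l = 6.
|L| = √42 ℏ ≈ 6.4807ℏ, while L_z,max = lℏ = 6ℏ.
The difference is (√42 − 6)ℏ ≈ 0.4807ℏ.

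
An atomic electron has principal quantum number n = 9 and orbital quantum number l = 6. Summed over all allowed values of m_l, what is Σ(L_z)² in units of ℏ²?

Σ(L_z)² = 182 ℏ²

m_l ∈ {-6, -5, -4, -3, -2, -1, 0, 1, 2, 3, 4, 5, 6}.
Summing m² from −6 to 6: Σ m_l² = 182.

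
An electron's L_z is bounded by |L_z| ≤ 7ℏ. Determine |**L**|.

|L| = 2√14 ℏ ≈ 7.483ℏ

Since max m_l = l, l = 7.
|L| = √(l(l+1)) ℏ = 2√14 ℏ.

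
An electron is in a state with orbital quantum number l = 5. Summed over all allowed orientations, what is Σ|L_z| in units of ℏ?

Σ|L_z| = 30 ℏ

m_l runs from −5 to 5, i.e. {-5, -4, -3, -2, -1, 0, 1, 2, 3, 4, 5}.
Σ|m_l| = 2·5(5+1)/2 = 30.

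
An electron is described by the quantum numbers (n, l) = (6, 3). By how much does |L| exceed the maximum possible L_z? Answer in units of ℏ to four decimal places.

|L| − L_z,max ≈ 0.4641ℏ

|L| = 2√3 ℏ ≈ 3.4641ℏ, while L_z,max = lℏ = 3ℏ.
The difference is (2√3 − 3)ℏ ≈ 0.4641ℏ.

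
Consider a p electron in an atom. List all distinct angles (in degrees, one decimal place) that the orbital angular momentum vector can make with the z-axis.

The letter p corresponds to l = 1.
|L|² = l(l+1)ℏ² = 2ℏ², so |L| = √2 ℏ.
cos θ = m_l/√2 for each m_l ∈ {-1, 0, 1}.

θ ∈ {45.0°, 90.0°, 135.0°}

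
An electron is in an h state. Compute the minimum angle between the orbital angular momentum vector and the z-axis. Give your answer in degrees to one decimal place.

For an h orbital, l = 5.
|L| = √(l(l+1)) ℏ = √30 ℏ.
The smallest angle corresponds to the largest L_z, i.e. m_l = l = 5, giving L_z = 5ℏ.
cos θ_min = 5/√30, so θ_min ≈ 24.1°.

θ_min ≈ 24.1°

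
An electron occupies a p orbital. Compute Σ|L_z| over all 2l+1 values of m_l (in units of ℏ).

For a p orbital, l = 1.
m_l ∈ {-1, 0, 1}.
Σ|m_l| = l(l+1) = 2.

Σ|L_z| = 2 ℏ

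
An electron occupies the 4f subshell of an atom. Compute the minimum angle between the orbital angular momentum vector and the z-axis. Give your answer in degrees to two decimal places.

The 4f subshell has l = 3.
|L| = √(l(l+1)) ℏ = 2√3 ℏ.
The smallest angle corresponds to the largest L_z, i.e. m_l = l = 3, giving L_z = 3ℏ.
cos θ_min = 3/√12, so θ_min ≈ 30.00°.

θ_min ≈ 30.00°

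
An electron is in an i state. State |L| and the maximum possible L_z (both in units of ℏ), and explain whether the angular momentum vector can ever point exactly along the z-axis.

No: L_z,max = 6ℏ < |L| = √42 ℏ ≈ 6.481ℏ

The letter i corresponds to l = 6.
|L| = √42 ℏ ≈ 6.4807ℏ, while L_z,max = lℏ = 6ℏ.
Since |L| > L_z,max, the vector can never point exactly along z; the closest it comes is θ_min = arccos(6/√42) ≈ 22.2°.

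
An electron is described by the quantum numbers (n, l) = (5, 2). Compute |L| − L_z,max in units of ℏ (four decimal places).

|L| − L_z,max ≈ 0.4495ℏ

|L| = √6 ℏ ≈ 2.4495ℏ, while L_z,max = lℏ = 2ℏ.
The difference is (√6 − 2)ℏ ≈ 0.4495ℏ.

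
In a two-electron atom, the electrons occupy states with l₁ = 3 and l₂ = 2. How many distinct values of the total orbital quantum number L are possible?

5

L runs from |3 − 2| = 1 to 3 + 2 = 5.
So L can be 1, 2, 3, 4, 5.
That is 5 values.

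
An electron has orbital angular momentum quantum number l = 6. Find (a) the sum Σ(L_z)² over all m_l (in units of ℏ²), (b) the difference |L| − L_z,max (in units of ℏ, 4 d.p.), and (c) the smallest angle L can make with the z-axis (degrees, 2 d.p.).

Σ m_l² = 182, so Σ(L_z)² = 182 ℏ².
|L| − L_z,max = (√42 − 6)ℏ ≈ 0.4807ℏ.
cos θ_min = 6/√42, so θ_min ≈ 22.21°.

Σ(L_z)² = 182 ℏ²; |L|−L_z,max ≈ 0.4807ℏ; θ_min ≈ 22.21°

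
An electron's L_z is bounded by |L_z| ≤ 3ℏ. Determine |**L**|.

The maximum L_z equals lℏ, giving l = 3.
|L| = ℏ√(l(l+1)) = 2√3 ℏ.

|L| = 2√3 ℏ ≈ 3.464ℏ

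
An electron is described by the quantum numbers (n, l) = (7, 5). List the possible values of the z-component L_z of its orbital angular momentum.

L_z = m_l ℏ with m_l ranging from −l to +l in integer steps.
For l = 5: m_l ∈ {-5, -4, -3, -2, -1, 0, 1, 2, 3, 4, 5}.

L_z ∈ {−5ℏ, −4ℏ, −3ℏ, −2ℏ, −ℏ, 0, ℏ, 2ℏ, 3ℏ, 4ℏ, 5ℏ}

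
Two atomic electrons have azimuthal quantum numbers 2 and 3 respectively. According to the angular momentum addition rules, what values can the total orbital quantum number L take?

L = 1, 2, 3, 4, 5

Angular momentum addition gives L = |l₁ − l₂|, …, l₁ + l₂.
So L can be 1, 2, 3, 4, 5.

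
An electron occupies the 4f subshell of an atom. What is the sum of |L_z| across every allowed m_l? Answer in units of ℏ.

Σ|L_z| = 12 ℏ

4f means n = 4, l = 3.
m_l ∈ {-3, -2, -1, 0, 1, 2, 3}.
Σ|m_l| = l(l+1) = 12.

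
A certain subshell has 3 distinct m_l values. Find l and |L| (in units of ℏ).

l = 1, |L| = √2 ℏ ≈ 1.414ℏ

2l + 1 = 3 ⇒ l = 1.
|L| = ℏ√(l(l+1)) = ℏ√(1·2) = √2 ℏ.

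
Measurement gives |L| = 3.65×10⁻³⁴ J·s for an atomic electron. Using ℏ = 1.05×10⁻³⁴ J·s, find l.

|L|/ℏ = (3.65×10⁻³⁴)/(1.05×10⁻³⁴) ≈ 3.476.
Set l(l+1) = 12.08; the integer solution is l = 3.

l = 3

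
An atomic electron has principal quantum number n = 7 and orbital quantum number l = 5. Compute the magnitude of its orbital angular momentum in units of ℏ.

|L| = √30 ℏ ≈ 5.477ℏ

|L| = ℏ√(l(l+1)) = ℏ√(5·6) = √30 ℏ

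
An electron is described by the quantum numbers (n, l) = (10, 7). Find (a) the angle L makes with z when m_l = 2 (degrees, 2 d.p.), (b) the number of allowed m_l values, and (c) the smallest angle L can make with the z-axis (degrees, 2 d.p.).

θ(m_l=2) ≈ 74.50°; 15 values; θ_min ≈ 20.70°

For m_l = 2: cos θ = 2/√56, θ ≈ 74.50°.
There are 2l+1 = 15 values of m_l.
cos θ_min = 7/√56, so θ_min ≈ 20.70°.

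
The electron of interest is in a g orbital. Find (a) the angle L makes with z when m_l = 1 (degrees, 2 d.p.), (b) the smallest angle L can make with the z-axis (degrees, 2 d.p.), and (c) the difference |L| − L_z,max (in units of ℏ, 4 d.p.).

θ(m_l=1) ≈ 77.08°; θ_min ≈ 26.57°; |L|−L_z,max ≈ 0.4721ℏ

For a g orbital, l = 4.
For m_l = 1: cos θ = 1/√20, θ ≈ 77.08°.
cos θ_min = 4/√20, so θ_min ≈ 26.57°.
|L| − L_z,max = (2√5 − 4)ℏ ≈ 0.4721ℏ.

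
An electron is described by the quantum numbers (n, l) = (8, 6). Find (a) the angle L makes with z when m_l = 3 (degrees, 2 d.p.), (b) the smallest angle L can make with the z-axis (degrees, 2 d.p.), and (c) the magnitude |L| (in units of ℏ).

For m_l = 3: cos θ = 3/√42, θ ≈ 62.42°.
cos θ_min = 6/√42, so θ_min ≈ 22.21°.
|L| = ℏ√(6·7) = √42 ℏ ≈ 6.481ℏ.

θ(m_l=3) ≈ 62.42°; θ_min ≈ 22.21°; |L| = √42 ℏ ≈ 6.481ℏ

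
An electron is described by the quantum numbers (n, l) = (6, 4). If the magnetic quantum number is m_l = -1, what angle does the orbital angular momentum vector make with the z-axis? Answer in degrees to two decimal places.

|L| = √(l(l+1)) ℏ = 2√5 ℏ.
L_z = m_l ℏ = −1ℏ.
cos θ = L_z/|L| = -1/√20, so θ ≈ 102.92°.

θ ≈ 102.92°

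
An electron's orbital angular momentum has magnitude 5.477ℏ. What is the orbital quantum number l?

l = 5

(|L|/ℏ)² = l(l+1) = 30.
Solving: l = 5.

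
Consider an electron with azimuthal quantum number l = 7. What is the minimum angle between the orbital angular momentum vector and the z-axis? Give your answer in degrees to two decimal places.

θ_min ≈ 20.70°

|L| = ℏ√(l(l+1)) = 2√14 ℏ.
The smallest angle corresponds to the largest L_z, i.e. m_l = l = 7, giving L_z = 7ℏ.
cos θ_min = 7/√56, so θ_min ≈ 20.70°.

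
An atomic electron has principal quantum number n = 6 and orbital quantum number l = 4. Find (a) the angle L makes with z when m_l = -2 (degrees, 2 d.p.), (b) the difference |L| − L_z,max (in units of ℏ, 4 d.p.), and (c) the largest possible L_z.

θ(m_l=-2) ≈ 116.57°; |L|−L_z,max ≈ 0.4721ℏ; L_z,max = 4ℏ

For m_l = -2: cos θ = -2/√20, θ ≈ 116.57°.
|L| − L_z,max = (2√5 − 4)ℏ ≈ 0.4721ℏ.
L_z,max = lℏ = 4ℏ.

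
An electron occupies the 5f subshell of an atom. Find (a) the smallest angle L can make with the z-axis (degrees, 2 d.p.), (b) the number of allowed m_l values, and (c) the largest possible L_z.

θ_min ≈ 30.00°; 7 values; L_z,max = 3ℏ

For 5f, l = 3.
cos θ_min = 3/√12, so θ_min ≈ 30.00°.
There are 2l+1 = 7 values of m_l.
L_z,max = lℏ = 3ℏ.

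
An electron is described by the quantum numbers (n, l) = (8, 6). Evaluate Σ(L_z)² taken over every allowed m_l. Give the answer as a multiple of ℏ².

Σ(L_z)² = 182 ℏ²

The allowed m_l values are -6, -5, -4, -3, -2, -1, 0, 1, 2, 3, 4, 5, 6.
Summing m² from −6 to 6: Σ m_l² = 182.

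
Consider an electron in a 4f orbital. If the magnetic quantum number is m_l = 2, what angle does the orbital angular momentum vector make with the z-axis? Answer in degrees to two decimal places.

4f means n = 4, l = 3.
|L|² = l(l+1)ℏ² = 12ℏ², so |L| = 2√3 ℏ.
L_z = m_l ℏ = 2ℏ.
cos θ = L_z/|L| = 2/√12, so θ ≈ 54.74°.

θ ≈ 54.74°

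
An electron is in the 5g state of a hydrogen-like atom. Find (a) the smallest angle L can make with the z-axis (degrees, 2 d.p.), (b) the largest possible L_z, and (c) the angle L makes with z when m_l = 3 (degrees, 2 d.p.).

The 5g subshell has l = 4.
cos θ_min = 4/√20, so θ_min ≈ 26.57°.
L_z,max = lℏ = 4ℏ.
For m_l = 3: cos θ = 3/√20, θ ≈ 47.87°.

θ_min ≈ 26.57°; L_z,max = 4ℏ; θ(m_l=3) ≈ 47.87°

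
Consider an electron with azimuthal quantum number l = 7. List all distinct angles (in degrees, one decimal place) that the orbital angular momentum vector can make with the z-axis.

θ ∈ {20.7°, 36.7°, 48.1°, 57.7°, 66.4°, 74.5°, 82.3°, 90.0°, 97.7°, 105.5°, 113.6°, 122.3°, 131.9°, 143.3°, 159.3°}

|L| = √(l(l+1)) ℏ = 2√14 ℏ.
cos θ = m_l/√56 for each m_l ∈ {-7, -6, -5, -4, -3, -2, -1, 0, 1, 2, 3, 4, 5, 6, 7}.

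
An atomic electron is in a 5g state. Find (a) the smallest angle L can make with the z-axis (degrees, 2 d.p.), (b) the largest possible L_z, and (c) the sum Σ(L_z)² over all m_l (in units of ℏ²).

θ_min ≈ 26.57°; L_z,max = 4ℏ; Σ(L_z)² = 60 ℏ²

5g means n = 5, l = 4.
cos θ_min = 4/√20, so θ_min ≈ 26.57°.
L_z,max = lℏ = 4ℏ.
Σ m_l² = 60, so Σ(L_z)² = 60 ℏ².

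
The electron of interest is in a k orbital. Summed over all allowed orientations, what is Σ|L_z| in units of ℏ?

A k state has l = 7.
The allowed m_l values are -7, -6, -5, -4, -3, -2, -1, 0, 1, 2, 3, 4, 5, 6, 7.
Σ|m_l| = 2·7(7+1)/2 = 56.

Σ|L_z| = 56 ℏ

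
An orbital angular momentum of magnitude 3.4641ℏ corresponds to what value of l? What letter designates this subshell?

|L| = ℏ√(l(l+1)), so l(l+1) = 12.
l² + l − 12 = 0 ⇒ l = 3.

l = 3 (f orbital)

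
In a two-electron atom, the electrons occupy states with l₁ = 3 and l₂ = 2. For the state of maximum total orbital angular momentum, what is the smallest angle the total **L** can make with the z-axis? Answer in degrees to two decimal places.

The total orbital quantum number L ranges from |l₁ − l₂| to l₁ + l₂ in integer steps.
So L can be 1, 2, 3, 4, 5.
The maximum is L = 5, with |L_tot| = ℏ√(5·6) = √30 ℏ.
The minimum angle with z is arccos(5/√30) ≈ 24.09°.

θ_min ≈ 24.09°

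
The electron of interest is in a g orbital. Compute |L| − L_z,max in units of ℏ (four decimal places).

For a g orbital, l = 4.
|L| = 2√5 ℏ ≈ 4.4721ℏ, while L_z,max = lℏ = 4ℏ.
The difference is (2√5 − 4)ℏ ≈ 0.4721ℏ.

|L| − L_z,max ≈ 0.4721ℏ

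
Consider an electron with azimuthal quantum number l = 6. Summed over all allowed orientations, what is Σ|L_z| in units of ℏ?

Σ|L_z| = 42 ℏ

The allowed m_l values are -6, -5, -4, -3, -2, -1, 0, 1, 2, 3, 4, 5, 6.
Σ|m_l| = 2·6(6+1)/2 = 42.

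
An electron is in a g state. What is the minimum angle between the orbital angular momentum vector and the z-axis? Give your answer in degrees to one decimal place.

A g state has l = 4.
|L| = √(l(l+1)) ℏ = 2√5 ℏ.
The smallest angle corresponds to the largest L_z, i.e. m_l = l = 4, giving L_z = 4ℏ.
cos θ_min = 4/√20, so θ_min ≈ 26.6°.

θ_min ≈ 26.6°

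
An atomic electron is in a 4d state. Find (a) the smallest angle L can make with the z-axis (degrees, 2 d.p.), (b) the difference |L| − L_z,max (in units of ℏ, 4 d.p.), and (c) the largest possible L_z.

θ_min ≈ 35.26°; |L|−L_z,max ≈ 0.4495ℏ; L_z,max = 2ℏ

4d means n = 4, l = 2.
cos θ_min = 2/√6, so θ_min ≈ 35.26°.
|L| − L_z,max = (√6 − 2)ℏ ≈ 0.4495ℏ.
L_z,max = lℏ = 2ℏ.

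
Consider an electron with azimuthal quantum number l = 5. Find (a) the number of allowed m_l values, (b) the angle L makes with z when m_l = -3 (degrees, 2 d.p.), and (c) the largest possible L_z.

11 values; θ(m_l=-3) ≈ 123.21°; L_z,max = 5ℏ

There are 2l+1 = 11 values of m_l.
For m_l = -3: cos θ = -3/√30, θ ≈ 123.21°.
L_z,max = lℏ = 5ℏ.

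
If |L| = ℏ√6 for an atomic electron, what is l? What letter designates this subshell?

Since |L|² = l(l+1)ℏ², l(l+1) = 6.
The positive root is l = 2.

l = 2 (d orbital)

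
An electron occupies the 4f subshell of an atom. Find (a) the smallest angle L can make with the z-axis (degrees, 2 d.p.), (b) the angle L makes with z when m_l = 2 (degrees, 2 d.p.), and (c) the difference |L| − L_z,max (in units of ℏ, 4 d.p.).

θ_min ≈ 30.00°; θ(m_l=2) ≈ 54.74°; |L|−L_z,max ≈ 0.4641ℏ

The 4f subshell has l = 3.
cos θ_min = 3/√12, so θ_min ≈ 30.00°.
For m_l = 2: cos θ = 2/√12, θ ≈ 54.74°.
|L| − L_z,max = (2√3 − 3)ℏ ≈ 0.4641ℏ.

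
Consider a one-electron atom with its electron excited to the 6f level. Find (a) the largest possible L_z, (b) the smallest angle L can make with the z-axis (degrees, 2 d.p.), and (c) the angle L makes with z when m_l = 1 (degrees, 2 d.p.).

L_z,max = 3ℏ; θ_min ≈ 30.00°; θ(m_l=1) ≈ 73.22°

The 6f level has l = 3.
L_z,max = lℏ = 3ℏ.
cos θ_min = 3/√12, so θ_min ≈ 30.00°.
For m_l = 1: cos θ = 1/√12, θ ≈ 73.22°.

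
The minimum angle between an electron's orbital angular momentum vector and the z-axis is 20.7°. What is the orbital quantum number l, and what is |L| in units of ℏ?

l = 7, |L| = 2√14 ℏ ≈ 7.483ℏ

cos²θ_min = l/(l+1) = 0.8751.
l = cos²θ/sin²θ ≈ 7.
Then |L| = ℏ√(7·8) = 2√14 ℏ.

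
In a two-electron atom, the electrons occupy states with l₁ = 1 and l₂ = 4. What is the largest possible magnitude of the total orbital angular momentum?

|L_tot|_max = √30 ℏ ≈ 5.477ℏ

The total orbital quantum number L ranges from |l₁ − l₂| to l₁ + l₂ in integer steps.
Allowed values: L = 3, 4, 5.
The largest magnitude corresponds to L = 5: |L_tot| = ℏ√(5·6) = √30 ℏ.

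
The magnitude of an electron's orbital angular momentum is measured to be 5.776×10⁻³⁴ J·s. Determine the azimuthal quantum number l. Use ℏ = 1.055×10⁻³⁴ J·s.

Dividing by ℏ: |L|/ℏ ≈ 5.475.
(|L|/ℏ)² = l(l+1) ≈ 29.97 ⇒ l = 5.

l = 5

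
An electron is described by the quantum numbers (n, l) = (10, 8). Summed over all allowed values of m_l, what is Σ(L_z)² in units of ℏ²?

Σ(L_z)² = 408 ℏ²

m_l ∈ {-8, -7, -6, -5, -4, -3, -2, -1, 0, 1, 2, 3, 4, 5, 6, 7, 8}.
Σ m_l² = 2·(1 + 4 + 9 + 16 + 25 + 36 + 49 + 64) = 408.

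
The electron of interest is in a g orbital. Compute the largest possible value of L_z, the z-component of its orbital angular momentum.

L_z,max = 4ℏ

For a g orbital, l = 4.
L_z = m_l ℏ with m_l ∈ {−4, …, 4}; the maximum is m_l = 4.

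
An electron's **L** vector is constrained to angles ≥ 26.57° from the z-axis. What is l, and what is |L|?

l = 4, |L| = 2√5 ℏ ≈ 4.472ℏ

cos θ_min = l/√(l(l+1)) = √(l/(l+1)), so l/(l+1) = cos²(26.57°) = 0.7999.
Thus l = 0.7999/(1 − 0.7999) ≈ 4.
Then |L| = ℏ√(4·5) = 2√5 ℏ.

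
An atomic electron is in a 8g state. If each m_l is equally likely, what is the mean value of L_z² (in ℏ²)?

⟨L_z²⟩ = 6.667 ℏ²

The 8g subshell has l = 4.
m_l ∈ {-4, -3, -2, -1, 0, 1, 2, 3, 4}.
⟨L_z²⟩ = ℏ²·(Σ m_l²)/(2l+1) = ℏ²·60/9 = 6.667ℏ².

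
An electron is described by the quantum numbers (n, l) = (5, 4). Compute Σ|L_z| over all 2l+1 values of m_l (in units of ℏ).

m_l runs from −4 to 4, i.e. {-4, -3, -2, -1, 0, 1, 2, 3, 4}.
Σ|m_l| = l(l+1) = 20.

Σ|L_z| = 20 ℏ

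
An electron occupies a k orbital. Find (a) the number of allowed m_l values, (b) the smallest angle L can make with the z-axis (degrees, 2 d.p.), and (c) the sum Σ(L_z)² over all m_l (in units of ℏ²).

15 values; θ_min ≈ 20.70°; Σ(L_z)² = 280 ℏ²

The letter k corresponds to l = 7.
There are 2l+1 = 15 values of m_l.
cos θ_min = 7/√56, so θ_min ≈ 20.70°.
Σ m_l² = 280, so Σ(L_z)² = 280 ℏ².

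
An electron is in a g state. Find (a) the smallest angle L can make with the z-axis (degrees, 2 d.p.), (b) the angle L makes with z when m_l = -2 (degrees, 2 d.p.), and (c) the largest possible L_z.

The letter g corresponds to l = 4.
cos θ_min = 4/√20, so θ_min ≈ 26.57°.
For m_l = -2: cos θ = -2/√20, θ ≈ 116.57°.
L_z,max = lℏ = 4ℏ.

θ_min ≈ 26.57°; θ(m_l=-2) ≈ 116.57°; L_z,max = 4ℏ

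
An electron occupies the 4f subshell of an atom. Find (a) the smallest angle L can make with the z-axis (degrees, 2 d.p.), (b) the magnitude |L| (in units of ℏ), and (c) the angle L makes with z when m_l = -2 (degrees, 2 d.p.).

For 4f, l = 3.
cos θ_min = 3/√12, so θ_min ≈ 30.00°.
|L| = ℏ√(3·4) = 2√3 ℏ ≈ 3.464ℏ.
For m_l = -2: cos θ = -2/√12, θ ≈ 125.26°.

θ_min ≈ 30.00°; |L| = 2√3 ℏ ≈ 3.464ℏ; θ(m_l=-2) ≈ 125.26°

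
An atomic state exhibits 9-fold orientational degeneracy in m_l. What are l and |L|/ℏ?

l = 4, |L| = 2√5 ℏ ≈ 4.472ℏ

9 = 2l + 1, so l = (9−1)/2 = 4.
Then |L| = √(l(l+1)) ℏ = 2√5 ℏ.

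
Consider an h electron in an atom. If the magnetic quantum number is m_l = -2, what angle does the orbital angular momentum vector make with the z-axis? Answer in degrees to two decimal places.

The letter h corresponds to l = 5.
|L|² = l(l+1)ℏ² = 30ℏ², so |L| = √30 ℏ.
L_z = m_l ℏ = −2ℏ.
cos θ = L_z/|L| = -2/√30, so θ ≈ 111.42°.

θ ≈ 111.42°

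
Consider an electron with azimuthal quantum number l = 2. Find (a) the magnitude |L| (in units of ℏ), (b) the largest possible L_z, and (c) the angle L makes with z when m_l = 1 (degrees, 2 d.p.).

|L| = √6 ℏ ≈ 2.449ℏ; L_z,max = 2ℏ; θ(m_l=1) ≈ 65.91°

|L| = ℏ√(2·3) = √6 ℏ ≈ 2.449ℏ.
L_z,max = lℏ = 2ℏ.
For m_l = 1: cos θ = 1/√6, θ ≈ 65.91°.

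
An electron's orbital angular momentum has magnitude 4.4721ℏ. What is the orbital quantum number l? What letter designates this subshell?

l = 4 (g orbital)

Since |L|² = l(l+1)ℏ², l(l+1) = 20.
Solving: l = 4.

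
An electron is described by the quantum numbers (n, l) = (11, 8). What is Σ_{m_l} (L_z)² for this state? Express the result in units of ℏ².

Σ(L_z)² = 408 ℏ²

m_l runs from −8 to 8, i.e. {-8, -7, -6, -5, -4, -3, -2, -1, 0, 1, 2, 3, 4, 5, 6, 7, 8}.
Σ m_l² = 2·(1 + 4 + 9 + 16 + 25 + 36 + 49 + 64) = 408.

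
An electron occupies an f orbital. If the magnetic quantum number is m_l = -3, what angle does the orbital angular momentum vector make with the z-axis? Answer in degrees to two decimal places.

For an f orbital, l = 3.
|L|² = l(l+1)ℏ² = 12ℏ², so |L| = 2√3 ℏ.
L_z = m_l ℏ = −3ℏ.
cos θ = L_z/|L| = -3/√12, so θ ≈ 150.00°.

θ ≈ 150.00°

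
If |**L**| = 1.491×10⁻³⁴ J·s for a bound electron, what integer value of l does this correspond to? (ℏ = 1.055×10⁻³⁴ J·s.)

|L|/ℏ = (1.491×10⁻³⁴)/(1.055×10⁻³⁴) ≈ 1.413.
Set l(l+1) = 2.00; the integer solution is l = 1.

l = 1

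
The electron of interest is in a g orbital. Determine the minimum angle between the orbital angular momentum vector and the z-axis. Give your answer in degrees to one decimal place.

θ_min ≈ 26.6°

A g state has l = 4.
|L| = √(l(l+1)) ℏ = 2√5 ℏ.
The smallest angle corresponds to the largest L_z, i.e. m_l = l = 4, giving L_z = 4ℏ.
cos θ_min = 4/√20, so θ_min ≈ 26.6°.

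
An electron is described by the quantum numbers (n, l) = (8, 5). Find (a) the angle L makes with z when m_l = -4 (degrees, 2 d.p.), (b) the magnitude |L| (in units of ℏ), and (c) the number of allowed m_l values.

For m_l = -4: cos θ = -4/√30, θ ≈ 136.91°.
|L| = ℏ√(5·6) = √30 ℏ ≈ 5.477ℏ.
There are 2l+1 = 11 values of m_l.

θ(m_l=-4) ≈ 136.91°; |L| = √30 ℏ ≈ 5.477ℏ; 11 values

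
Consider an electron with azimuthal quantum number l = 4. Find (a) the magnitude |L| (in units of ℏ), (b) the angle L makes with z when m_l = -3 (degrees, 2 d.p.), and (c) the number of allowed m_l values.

|L| = ℏ√(4·5) = 2√5 ℏ ≈ 4.472ℏ.
For m_l = -3: cos θ = -3/√20, θ ≈ 132.13°.
There are 2l+1 = 9 values of m_l.

|L| = 2√5 ℏ ≈ 4.472ℏ; θ(m_l=-3) ≈ 132.13°; 9 values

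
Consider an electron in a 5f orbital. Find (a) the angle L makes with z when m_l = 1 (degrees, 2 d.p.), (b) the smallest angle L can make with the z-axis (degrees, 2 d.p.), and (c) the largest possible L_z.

For 5f, l = 3.
For m_l = 1: cos θ = 1/√12, θ ≈ 73.22°.
cos θ_min = 3/√12, so θ_min ≈ 30.00°.
L_z,max = lℏ = 3ℏ.

θ(m_l=1) ≈ 73.22°; θ_min ≈ 30.00°; L_z,max = 3ℏ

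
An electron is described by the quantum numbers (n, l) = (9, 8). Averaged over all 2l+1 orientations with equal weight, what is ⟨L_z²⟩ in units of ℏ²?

The allowed m_l values are -8, -7, -6, -5, -4, -3, -2, -1, 0, 1, 2, 3, 4, 5, 6, 7, 8.
⟨L_z²⟩ = ℏ²·l(l+1)/3 = 24ℏ².

⟨L_z²⟩ = 24 ℏ²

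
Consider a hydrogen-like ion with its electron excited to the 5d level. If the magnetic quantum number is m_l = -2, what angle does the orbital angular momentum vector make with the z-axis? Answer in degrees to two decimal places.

The 5d level has l = 2.
|L| = ℏ√(l(l+1)) = √6 ℏ.
L_z = m_l ℏ = −2ℏ.
cos θ = L_z/|L| = -2/√6, so θ ≈ 144.74°.

θ ≈ 144.74°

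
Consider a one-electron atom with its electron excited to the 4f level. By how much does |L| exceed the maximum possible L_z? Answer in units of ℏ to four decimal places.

The 4f level has l = 3.
|L| = 2√3 ℏ ≈ 3.4641ℏ, while L_z,max = lℏ = 3ℏ.
The difference is (2√3 − 3)ℏ ≈ 0.4641ℏ.

|L| − L_z,max ≈ 0.4641ℏ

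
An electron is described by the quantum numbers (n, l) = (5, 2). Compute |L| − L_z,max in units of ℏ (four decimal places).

|L| = √6 ℏ ≈ 2.4495ℏ, while L_z,max = lℏ = 2ℏ.
The difference is (√6 − 2)ℏ ≈ 0.4495ℏ.

|L| − L_z,max ≈ 0.4495ℏ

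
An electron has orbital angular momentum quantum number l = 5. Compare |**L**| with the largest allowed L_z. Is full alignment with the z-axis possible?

|L| = √30 ℏ ≈ 5.4772ℏ, while L_z,max = lℏ = 5ℏ.
Since |L| > L_z,max, the vector can never point exactly along z; the closest it comes is θ_min = arccos(5/√30) ≈ 24.1°.

No: L_z,max = 5ℏ < |L| = √30 ℏ ≈ 5.477ℏ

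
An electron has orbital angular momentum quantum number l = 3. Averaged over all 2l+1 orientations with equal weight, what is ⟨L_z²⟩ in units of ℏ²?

m_l ∈ {-3, -2, -1, 0, 1, 2, 3}.
⟨L_z²⟩ = ℏ²·(Σ m_l²)/(2l+1) = ℏ²·28/7 = 4ℏ².

⟨L_z²⟩ = 4 ℏ²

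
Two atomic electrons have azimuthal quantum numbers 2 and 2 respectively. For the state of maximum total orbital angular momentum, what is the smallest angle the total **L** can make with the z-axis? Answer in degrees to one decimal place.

The total orbital quantum number L ranges from |l₁ − l₂| to l₁ + l₂ in integer steps.
So L can be 0, 1, 2, 3, 4.
The maximum is L = 4, with |L_tot| = ℏ√(4·5) = 2√5 ℏ.
The minimum angle with z is arccos(4/√20) ≈ 26.6°.

θ_min ≈ 26.6°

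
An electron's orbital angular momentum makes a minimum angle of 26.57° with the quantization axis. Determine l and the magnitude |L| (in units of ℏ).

l = 4, |L| = 2√5 ℏ ≈ 4.472ℏ

cos θ_min = l/√(l(l+1)) = √(l/(l+1)), so l/(l+1) = cos²(26.57°) = 0.7999.
Solving: l = 4.
Then |L| = ℏ√(4·5) = 2√5 ℏ.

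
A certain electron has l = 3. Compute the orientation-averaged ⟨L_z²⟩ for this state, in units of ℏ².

⟨L_z²⟩ = 4 ℏ²

The allowed m_l values are -3, -2, -1, 0, 1, 2, 3.
⟨L_z²⟩ = ℏ²·l(l+1)/3 = 4ℏ².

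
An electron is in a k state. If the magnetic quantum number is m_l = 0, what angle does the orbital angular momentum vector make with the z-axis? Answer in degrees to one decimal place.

For a k orbital, l = 7.
|L| = ℏ√(l(l+1)) = 2√14 ℏ.
L_z = m_l ℏ = 0ℏ.
cos θ = L_z/|L| = 0/√56, so θ ≈ 90.0°.

θ ≈ 90.0°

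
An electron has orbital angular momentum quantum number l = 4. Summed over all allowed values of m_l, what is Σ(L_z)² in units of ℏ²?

Σ(L_z)² = 60 ℏ²

m_l runs from −4 to 4, i.e. {-4, -3, -2, -1, 0, 1, 2, 3, 4}.
Σ m_l² = 2·(1 + 4 + 9 + 16) = 60.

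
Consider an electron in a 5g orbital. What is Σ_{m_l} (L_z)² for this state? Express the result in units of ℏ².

Σ(L_z)² = 60 ℏ²

The 5g subshell has l = 4.
m_l runs from −4 to 4, i.e. {-4, -3, -2, -1, 0, 1, 2, 3, 4}.
Σ m_l² = 2·(1 + 4 + 9 + 16) = 60.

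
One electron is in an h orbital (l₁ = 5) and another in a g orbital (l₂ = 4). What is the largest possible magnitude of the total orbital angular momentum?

L runs from |5 − 4| = 1 to 5 + 4 = 9.
L ∈ {1, 2, 3, 4, 5, 6, 7, 8, 9}.
The largest magnitude corresponds to L = 9: |L_tot| = ℏ√(9·10) = 3√10 ℏ.

|L_tot|_max = 3√10 ℏ ≈ 9.487ℏ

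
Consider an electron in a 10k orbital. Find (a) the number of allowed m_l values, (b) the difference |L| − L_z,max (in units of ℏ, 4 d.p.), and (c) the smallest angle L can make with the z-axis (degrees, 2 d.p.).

The 10k subshell has l = 7.
There are 2l+1 = 15 values of m_l.
|L| − L_z,max = (2√14 − 7)ℏ ≈ 0.4833ℏ.
cos θ_min = 7/√56, so θ_min ≈ 20.70°.

15 values; |L|−L_z,max ≈ 0.4833ℏ; θ_min ≈ 20.70°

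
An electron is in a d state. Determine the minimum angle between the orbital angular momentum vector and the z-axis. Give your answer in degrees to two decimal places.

The letter d corresponds to l = 2.
|L| = √(l(l+1)) ℏ = √6 ℏ.
The smallest angle corresponds to the largest L_z, i.e. m_l = l = 2, giving L_z = 2ℏ.
cos θ_min = 2/√6, so θ_min ≈ 35.26°.

θ_min ≈ 35.26°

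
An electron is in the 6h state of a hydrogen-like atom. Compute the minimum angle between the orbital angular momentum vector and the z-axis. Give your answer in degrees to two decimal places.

θ_min ≈ 24.09°

The 6h subshell has l = 5.
|L| = ℏ√(l(l+1)) = √30 ℏ.
The smallest angle corresponds to the largest L_z, i.e. m_l = l = 5, giving L_z = 5ℏ.
cos θ_min = 5/√30, so θ_min ≈ 24.09°.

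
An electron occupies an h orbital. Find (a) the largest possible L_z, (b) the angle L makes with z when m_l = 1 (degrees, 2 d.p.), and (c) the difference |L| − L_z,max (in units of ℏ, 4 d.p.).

An h state has l = 5.
L_z,max = lℏ = 5ℏ.
For m_l = 1: cos θ = 1/√30, θ ≈ 79.48°.
|L| − L_z,max = (√30 − 5)ℏ ≈ 0.4772ℏ.

L_z,max = 5ℏ; θ(m_l=1) ≈ 79.48°; |L|−L_z,max ≈ 0.4772ℏ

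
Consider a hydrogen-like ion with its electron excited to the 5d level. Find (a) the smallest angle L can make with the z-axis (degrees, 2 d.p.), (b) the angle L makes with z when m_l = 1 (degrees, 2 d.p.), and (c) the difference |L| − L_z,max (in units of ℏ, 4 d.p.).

θ_min ≈ 35.26°; θ(m_l=1) ≈ 65.91°; |L|−L_z,max ≈ 0.4495ℏ

The 5d level has l = 2.
cos θ_min = 2/√6, so θ_min ≈ 35.26°.
For m_l = 1: cos θ = 1/√6, θ ≈ 65.91°.
|L| − L_z,max = (√6 − 2)ℏ ≈ 0.4495ℏ.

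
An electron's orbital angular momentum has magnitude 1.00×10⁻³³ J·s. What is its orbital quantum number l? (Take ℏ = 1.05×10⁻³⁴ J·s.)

l = 9

In units of ℏ, |L| ≈ 9.524.
Set l(l+1) = 90.70; the integer solution is l = 9.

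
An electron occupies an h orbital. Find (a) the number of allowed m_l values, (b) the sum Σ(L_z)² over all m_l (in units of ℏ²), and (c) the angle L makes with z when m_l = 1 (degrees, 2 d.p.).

11 values; Σ(L_z)² = 110 ℏ²; θ(m_l=1) ≈ 79.48°

The letter h corresponds to l = 5.
There are 2l+1 = 11 values of m_l.
Σ m_l² = 110, so Σ(L_z)² = 110 ℏ².
For m_l = 1: cos θ = 1/√30, θ ≈ 79.48°.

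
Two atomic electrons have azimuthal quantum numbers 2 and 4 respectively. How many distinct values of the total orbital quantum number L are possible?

By the triangle rule, |l₁ − l₂| ≤ L ≤ l₁ + l₂.
Allowed values: L = 2, 3, 4, 5, 6.
That is 5 values.

5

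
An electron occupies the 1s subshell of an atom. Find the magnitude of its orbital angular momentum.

|L| = 0

1s means n = 1, l = 0.
|L| = ℏ√(l(l+1)) = ℏ√0 = 0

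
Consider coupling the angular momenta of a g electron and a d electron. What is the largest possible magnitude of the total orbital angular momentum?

|L_tot|_max = √42 ℏ ≈ 6.481ℏ

By the triangle rule, |l₁ − l₂| ≤ L ≤ l₁ + l₂.
So L can be 2, 3, 4, 5, 6.
The largest magnitude corresponds to L = 6: |L_tot| = ℏ√(6·7) = √42 ℏ.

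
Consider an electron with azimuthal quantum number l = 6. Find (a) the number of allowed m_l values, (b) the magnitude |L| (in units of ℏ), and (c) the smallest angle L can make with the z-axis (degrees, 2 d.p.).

13 values; |L| = √42 ℏ ≈ 6.481ℏ; θ_min ≈ 22.21°

There are 2l+1 = 13 values of m_l.
|L| = ℏ√(6·7) = √42 ℏ ≈ 6.481ℏ.
cos θ_min = 6/√42, so θ_min ≈ 22.21°.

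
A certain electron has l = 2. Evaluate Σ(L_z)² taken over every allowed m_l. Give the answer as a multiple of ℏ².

Σ(L_z)² = 10 ℏ²

m_l runs from −2 to 2, i.e. {-2, -1, 0, 1, 2}.
Summing m² from −2 to 2: Σ m_l² = 10.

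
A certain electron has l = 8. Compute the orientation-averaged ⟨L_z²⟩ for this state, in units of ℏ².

⟨L_z²⟩ = 24 ℏ²

m_l runs from −8 to 8, i.e. {-8, -7, -6, -5, -4, -3, -2, -1, 0, 1, 2, 3, 4, 5, 6, 7, 8}.
Average of L_z² over 17 states: 408/17 ℏ² = 24 ℏ².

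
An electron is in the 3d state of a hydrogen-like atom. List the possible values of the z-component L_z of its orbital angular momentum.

L_z ∈ {−2ℏ, −ℏ, 0, ℏ, 2ℏ}

The 3d subshell has l = 2.
L_z = m_l ℏ with m_l ranging from −l to +l in integer steps.
For l = 2: m_l ∈ {-2, -1, 0, 1, 2}.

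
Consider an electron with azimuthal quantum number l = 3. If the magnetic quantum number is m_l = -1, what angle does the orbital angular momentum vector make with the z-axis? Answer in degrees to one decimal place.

|L|² = l(l+1)ℏ² = 12ℏ², so |L| = 2√3 ℏ.
L_z = m_l ℏ = −1ℏ.
cos θ = L_z/|L| = -1/√12, so θ ≈ 106.8°.

θ ≈ 106.8°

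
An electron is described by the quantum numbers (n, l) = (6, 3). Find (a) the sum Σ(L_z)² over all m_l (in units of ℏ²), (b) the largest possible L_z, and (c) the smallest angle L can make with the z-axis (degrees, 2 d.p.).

Σ(L_z)² = 28 ℏ²; L_z,max = 3ℏ; θ_min ≈ 30.00°

Σ m_l² = 28, so Σ(L_z)² = 28 ℏ².
L_z,max = lℏ = 3ℏ.
cos θ_min = 3/√12, so θ_min ≈ 30.00°.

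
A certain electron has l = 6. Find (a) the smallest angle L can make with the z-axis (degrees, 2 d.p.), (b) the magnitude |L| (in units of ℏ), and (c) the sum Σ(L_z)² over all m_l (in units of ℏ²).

cos θ_min = 6/√42, so θ_min ≈ 22.21°.
|L| = ℏ√(6·7) = √42 ℏ ≈ 6.481ℏ.
Σ m_l² = 182, so Σ(L_z)² = 182 ℏ².

θ_min ≈ 22.21°; |L| = √42 ℏ ≈ 6.481ℏ; Σ(L_z)² = 182 ℏ²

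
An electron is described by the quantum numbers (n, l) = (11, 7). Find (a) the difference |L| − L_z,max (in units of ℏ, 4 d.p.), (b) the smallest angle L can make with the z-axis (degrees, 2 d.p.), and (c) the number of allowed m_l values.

|L|−L_z,max ≈ 0.4833ℏ; θ_min ≈ 20.70°; 15 values

|L| − L_z,max = (2√14 − 7)ℏ ≈ 0.4833ℏ.
cos θ_min = 7/√56, so θ_min ≈ 20.70°.
There are 2l+1 = 15 values of m_l.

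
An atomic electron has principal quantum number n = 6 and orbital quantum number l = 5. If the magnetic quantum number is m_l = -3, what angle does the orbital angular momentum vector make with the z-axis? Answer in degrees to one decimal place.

|L| = √(l(l+1)) ℏ = √30 ℏ.
L_z = m_l ℏ = −3ℏ.
cos θ = L_z/|L| = -3/√30, so θ ≈ 123.2°.

θ ≈ 123.2°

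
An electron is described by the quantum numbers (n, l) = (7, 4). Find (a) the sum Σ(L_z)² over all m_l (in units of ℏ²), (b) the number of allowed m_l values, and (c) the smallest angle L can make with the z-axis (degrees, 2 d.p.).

Σ(L_z)² = 60 ℏ²; 9 values; θ_min ≈ 26.57°

Σ m_l² = 60, so Σ(L_z)² = 60 ℏ².
There are 2l+1 = 9 values of m_l.
cos θ_min = 4/√20, so θ_min ≈ 26.57°.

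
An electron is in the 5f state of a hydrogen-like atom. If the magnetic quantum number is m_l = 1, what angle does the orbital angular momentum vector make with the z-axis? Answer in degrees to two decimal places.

5f means n = 5, l = 3.
|L|² = l(l+1)ℏ² = 12ℏ², so |L| = 2√3 ℏ.
L_z = m_l ℏ = 1ℏ.
cos θ = L_z/|L| = 1/√12, so θ ≈ 73.22°.

θ ≈ 73.22°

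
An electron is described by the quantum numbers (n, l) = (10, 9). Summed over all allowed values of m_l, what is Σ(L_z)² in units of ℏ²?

Σ(L_z)² = 570 ℏ²

The allowed m_l values are -9, -8, -7, -6, -5, -4, -3, -2, -1, 0, 1, 2, 3, 4, 5, 6, 7, 8, 9.
Σ m_l² = l(l+1)(2l+1)/3 = 9·10·19/3 = 570.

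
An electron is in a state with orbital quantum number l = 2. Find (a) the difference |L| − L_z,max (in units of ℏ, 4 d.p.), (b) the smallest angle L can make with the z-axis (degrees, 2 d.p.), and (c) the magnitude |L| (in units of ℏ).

|L|−L_z,max ≈ 0.4495ℏ; θ_min ≈ 35.26°; |L| = √6 ℏ ≈ 2.449ℏ

|L| − L_z,max = (√6 − 2)ℏ ≈ 0.4495ℏ.
cos θ_min = 2/√6, so θ_min ≈ 35.26°.
|L| = ℏ√(2·3) = √6 ℏ ≈ 2.449ℏ.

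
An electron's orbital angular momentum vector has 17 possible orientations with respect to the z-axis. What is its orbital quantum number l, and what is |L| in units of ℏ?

l = 8, |L| = 6√2 ℏ ≈ 8.485ℏ

Since there are 2l+1 = 17 values of m_l, l = 8.
|L| = ℏ√(l(l+1)) = ℏ√(8·9) = 6√2 ℏ.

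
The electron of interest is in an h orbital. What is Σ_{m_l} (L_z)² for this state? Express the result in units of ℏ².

Σ(L_z)² = 110 ℏ²

The letter h corresponds to l = 5.
m_l runs from −5 to 5, i.e. {-5, -4, -3, -2, -1, 0, 1, 2, 3, 4, 5}.
Summing m² from −5 to 5: Σ m_l² = 110.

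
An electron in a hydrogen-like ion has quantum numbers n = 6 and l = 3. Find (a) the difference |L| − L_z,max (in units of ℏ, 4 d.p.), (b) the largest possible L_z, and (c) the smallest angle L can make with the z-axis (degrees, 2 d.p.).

|L|−L_z,max ≈ 0.4641ℏ; L_z,max = 3ℏ; θ_min ≈ 30.00°

|L| − L_z,max = (2√3 − 3)ℏ ≈ 0.4641ℏ.
L_z,max = lℏ = 3ℏ.
cos θ_min = 3/√12, so θ_min ≈ 30.00°.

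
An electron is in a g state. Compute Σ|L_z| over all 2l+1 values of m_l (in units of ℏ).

Σ|L_z| = 20 ℏ

A g state has l = 4.
The allowed m_l values are -4, -3, -2, -1, 0, 1, 2, 3, 4.
Σ|m_l| = 2·4(4+1)/2 = 20.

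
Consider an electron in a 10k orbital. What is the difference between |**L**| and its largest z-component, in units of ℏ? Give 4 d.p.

For 10k, l = 7.
|L| = 2√14 ℏ ≈ 7.4833ℏ, while L_z,max = lℏ = 7ℏ.
The difference is (2√14 − 7)ℏ ≈ 0.4833ℏ.

|L| − L_z,max ≈ 0.4833ℏ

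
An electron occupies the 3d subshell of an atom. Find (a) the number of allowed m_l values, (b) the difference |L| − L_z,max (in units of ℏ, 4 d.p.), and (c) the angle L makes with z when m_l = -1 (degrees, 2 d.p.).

The 3d subshell has l = 2.
There are 2l+1 = 5 values of m_l.
|L| − L_z,max = (√6 − 2)ℏ ≈ 0.4495ℏ.
For m_l = -1: cos θ = -1/√6, θ ≈ 114.09°.

5 values; |L|−L_z,max ≈ 0.4495ℏ; θ(m_l=-1) ≈ 114.09°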